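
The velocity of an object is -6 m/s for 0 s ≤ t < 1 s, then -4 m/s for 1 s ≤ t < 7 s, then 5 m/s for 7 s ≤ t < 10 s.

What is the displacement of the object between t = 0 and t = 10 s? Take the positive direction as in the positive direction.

Net displacement equals the area under the velocity-time graph (areas below the axis count negative).
0–1 s: -6 × 1 = -6 m
1–7 s: -4 × 6 = -24 m
7–10 s: 5 × 3 = 15 m
Net displacement = -15 m

-15 m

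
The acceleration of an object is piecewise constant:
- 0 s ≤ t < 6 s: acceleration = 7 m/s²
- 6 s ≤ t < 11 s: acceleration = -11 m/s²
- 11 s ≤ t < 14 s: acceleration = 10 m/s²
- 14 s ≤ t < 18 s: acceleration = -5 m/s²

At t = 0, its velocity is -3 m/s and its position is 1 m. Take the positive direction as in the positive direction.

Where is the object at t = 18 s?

On each constant-a segment, Δv = aΔt and Δx = v₀Δt + ½aΔt²; chain segment to segment.
0–6 s: v starts -3 m/s; Δx = -3·6 + ½·7·6² = 108 m; v ends 39 m/s.
6–11 s: v starts 39 m/s; Δx = 39·5 + ½·-11·5² = 57.5 m; v ends -16 m/s.
11–14 s: v starts -16 m/s; Δx = -16·3 + ½·10·3² = -3 m; v ends 14 m/s.
14–18 s: v starts 14 m/s; Δx = 14·4 + ½·-5·4² = 16 m; v ends -6 m/s.
x(18) = 1 + Σ Δx = 179.5 m.

179.5 m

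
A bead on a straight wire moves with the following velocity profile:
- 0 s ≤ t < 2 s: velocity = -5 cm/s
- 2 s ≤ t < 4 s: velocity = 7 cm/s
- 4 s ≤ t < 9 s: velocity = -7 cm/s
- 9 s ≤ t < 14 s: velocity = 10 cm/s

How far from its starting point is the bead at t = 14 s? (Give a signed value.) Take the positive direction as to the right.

19 cm

Displacement is the signed area under the v-t curve.
0–2 s: -5 × 2 = -10 cm
2–4 s: 7 × 2 = 14 cm
4–9 s: -7 × 5 = -35 cm
9–14 s: 10 × 5 = 50 cm
Net displacement = 19 cm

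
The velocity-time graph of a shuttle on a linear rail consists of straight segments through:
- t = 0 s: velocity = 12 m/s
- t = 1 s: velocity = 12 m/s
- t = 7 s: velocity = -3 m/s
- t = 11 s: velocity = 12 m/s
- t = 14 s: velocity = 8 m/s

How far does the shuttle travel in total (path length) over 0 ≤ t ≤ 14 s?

Total distance travelled is ∫|v| dt — sum the magnitudes of each area piece.
0–1 s: |12| × 1 = 12 m
1–7 s: v = 0 at t = 5.8 s; triangle areas 28.8 + 1.8 = 30.6 m
7–11 s: v = 0 at t = 7.8 s; triangle areas 1.2 + 19.2 = 20.4 m
11–14 s: |½(12 + 8)(3)| = 30 m
Total distance = 93 m

93 m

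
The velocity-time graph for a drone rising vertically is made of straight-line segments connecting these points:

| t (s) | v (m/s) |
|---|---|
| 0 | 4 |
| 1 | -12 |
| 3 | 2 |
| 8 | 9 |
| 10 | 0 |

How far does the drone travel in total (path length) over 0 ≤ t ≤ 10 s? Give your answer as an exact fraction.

729/14 m

Total distance travelled is ∫|v| dt — sum the magnitudes of each area piece.
0–1 s: v = 0 at t = 0.25 s; triangle areas 0.5 + 4.5 = 5 m
1–3 s: v = 0 at t = 19/7 s; triangle areas 72/7 + 2/7 = 74/7 m
3–8 s: |½(2 + 9)(5)| = 27.5 m
8–10 s: |½(9 + 0)(2)| = 9 m
Total distance = 729/14 m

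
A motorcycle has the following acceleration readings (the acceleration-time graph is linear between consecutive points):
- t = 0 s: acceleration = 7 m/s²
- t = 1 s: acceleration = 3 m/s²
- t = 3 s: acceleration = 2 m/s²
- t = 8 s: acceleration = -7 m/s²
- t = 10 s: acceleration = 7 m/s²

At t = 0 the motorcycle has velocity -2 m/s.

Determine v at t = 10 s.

Δv equals the area under the a-t graph; then v = v₀ + Δv.
0–1 s: ½(7 + 3)(1) = 5 m/s
1–3 s: ½(3 + 2)(2) = 5 m/s
3–8 s: ½(2 + -7)(5) = -12.5 m/s
8–10 s: ½(-7 + 7)(2) = 0 m/s
Δv = -2.5 m/s, so v(10) = -2 + (-2.5) = -4.5 m/s.

-4.5 m/s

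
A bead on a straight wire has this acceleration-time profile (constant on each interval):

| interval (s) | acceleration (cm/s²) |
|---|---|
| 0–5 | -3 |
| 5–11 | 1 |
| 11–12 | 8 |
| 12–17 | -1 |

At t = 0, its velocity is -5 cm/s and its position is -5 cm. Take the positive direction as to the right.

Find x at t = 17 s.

On each constant-a segment, Δv = aΔt and Δx = v₀Δt + ½aΔt²; chain segment to segment.
0–5 s: v starts -5 cm/s; Δx = -5·5 + ½·-3·5² = -62.5 cm; v ends -20 cm/s.
5–11 s: v starts -20 cm/s; Δx = -20·6 + ½·1·6² = -102 cm; v ends -14 cm/s.
11–12 s: v starts -14 cm/s; Δx = -14·1 + ½·8·1² = -10 cm; v ends -6 cm/s.
12–17 s: v starts -6 cm/s; Δx = -6·5 + ½·-1·5² = -42.5 cm; v ends -11 cm/s.
x(17) = -5 + Σ Δx = -222 cm.

-222 cm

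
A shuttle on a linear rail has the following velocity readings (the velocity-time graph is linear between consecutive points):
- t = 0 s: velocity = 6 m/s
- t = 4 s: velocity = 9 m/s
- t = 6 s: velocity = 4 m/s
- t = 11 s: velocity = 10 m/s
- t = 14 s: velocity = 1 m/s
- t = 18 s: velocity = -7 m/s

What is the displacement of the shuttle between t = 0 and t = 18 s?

Displacement is the signed area under the v-t curve.
0–4 s: ½(6 + 9)(4) = 30 m
4–6 s: ½(9 + 4)(2) = 13 m
6–11 s: ½(4 + 10)(5) = 35 m
11–14 s: ½(10 + 1)(3) = 16.5 m
14–18 s: ½(1 + -7)(4) = -12 m
Net displacement = 82.5 m

82.5 m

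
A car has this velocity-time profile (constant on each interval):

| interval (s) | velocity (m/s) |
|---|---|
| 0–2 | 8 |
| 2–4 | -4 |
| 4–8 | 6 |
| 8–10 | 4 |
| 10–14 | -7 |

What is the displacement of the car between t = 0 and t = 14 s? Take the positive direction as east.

Net displacement equals the area under the velocity-time graph (areas below the axis count negative).
0–2 s: 8 × 2 = 16 m
2–4 s: -4 × 2 = -8 m
4–8 s: 6 × 4 = 24 m
8–10 s: 4 × 2 = 8 m
10–14 s: -7 × 4 = -28 m
Net displacement = 12 m

12 m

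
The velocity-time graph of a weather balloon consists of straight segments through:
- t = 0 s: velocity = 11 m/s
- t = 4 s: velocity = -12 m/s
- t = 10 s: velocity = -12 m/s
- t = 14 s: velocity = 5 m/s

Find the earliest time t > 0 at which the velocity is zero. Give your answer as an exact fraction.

t = 44/23 s

v changes sign on 0–4 s (from 11 to -12); the graph is linear there, so v = 0 at t = 0 + (-11)·(4 − 0)/(-12 − 11) = 44/23 s.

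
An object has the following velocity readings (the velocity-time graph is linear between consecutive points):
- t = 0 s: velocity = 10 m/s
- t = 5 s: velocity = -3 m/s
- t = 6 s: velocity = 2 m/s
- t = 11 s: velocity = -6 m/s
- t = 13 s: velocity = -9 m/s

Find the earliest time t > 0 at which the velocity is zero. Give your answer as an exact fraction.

t = 50/13 s

v changes sign on 0–5 s (from 10 to -3); the graph is linear there, so v = 0 at t = 0 + (-10)·(5 − 0)/(-3 − 10) = 50/13 s.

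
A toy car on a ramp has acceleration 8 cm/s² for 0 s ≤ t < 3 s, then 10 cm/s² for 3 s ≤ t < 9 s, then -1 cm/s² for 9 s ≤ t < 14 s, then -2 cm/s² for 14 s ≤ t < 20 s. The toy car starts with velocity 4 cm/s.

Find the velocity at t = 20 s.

71 cm/s

Δv equals the area under the a-t graph; then v = v₀ + Δv.
0–3 s: 8 × 3 = 24 cm/s
3–9 s: 10 × 6 = 60 cm/s
9–14 s: -1 × 5 = -5 cm/s
14–20 s: -2 × 6 = -12 cm/s
Δv = 67 cm/s, so v(20) = 4 + (67) = 71 cm/s.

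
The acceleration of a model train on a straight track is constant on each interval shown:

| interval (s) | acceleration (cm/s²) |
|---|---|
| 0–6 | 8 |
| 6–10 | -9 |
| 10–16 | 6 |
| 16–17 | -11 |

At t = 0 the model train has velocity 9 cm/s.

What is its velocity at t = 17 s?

46 cm/s

Δv equals the area under the a-t graph; then v = v₀ + Δv.
0–6 s: 8 × 6 = 48 cm/s
6–10 s: -9 × 4 = -36 cm/s
10–16 s: 6 × 6 = 36 cm/s
16–17 s: -11 × 1 = -11 cm/s
Δv = 37 cm/s, so v(17) = 9 + (37) = 46 cm/s.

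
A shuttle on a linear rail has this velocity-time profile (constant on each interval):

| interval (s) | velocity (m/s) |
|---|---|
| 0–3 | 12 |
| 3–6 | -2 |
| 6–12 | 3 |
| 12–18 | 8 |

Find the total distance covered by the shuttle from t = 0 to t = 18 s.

108 m

Distance (not displacement) is the total path length: add the absolute areas under v-t.
0–3 s: |12| × 3 = 36 m
3–6 s: |-2| × 3 = 6 m
6–12 s: |3| × 6 = 18 m
12–18 s: |8| × 6 = 48 m
Total distance = 108 m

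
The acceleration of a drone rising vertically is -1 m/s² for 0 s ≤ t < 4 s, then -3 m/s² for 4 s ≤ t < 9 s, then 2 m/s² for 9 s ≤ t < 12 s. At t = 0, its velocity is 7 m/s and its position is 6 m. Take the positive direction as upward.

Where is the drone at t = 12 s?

On each constant-a segment, Δv = aΔt and Δx = v₀Δt + ½aΔt²; chain segment to segment.
0–4 s: v starts 7 m/s; Δx = 7·4 + ½·-1·4² = 20 m; v ends 3 m/s.
4–9 s: v starts 3 m/s; Δx = 3·5 + ½·-3·5² = -22.5 m; v ends -12 m/s.
9–12 s: v starts -12 m/s; Δx = -12·3 + ½·2·3² = -27 m; v ends -6 m/s.
x(12) = 6 + Σ Δx = -23.5 m.

-23.5 m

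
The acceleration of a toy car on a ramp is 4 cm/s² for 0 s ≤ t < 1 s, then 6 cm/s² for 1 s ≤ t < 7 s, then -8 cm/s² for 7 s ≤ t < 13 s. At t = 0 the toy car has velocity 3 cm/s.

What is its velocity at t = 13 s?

Δv equals the area under the a-t graph; then v = v₀ + Δv.
0–1 s: 4 × 1 = 4 cm/s
1–7 s: 6 × 6 = 36 cm/s
7–13 s: -8 × 6 = -48 cm/s
Δv = -8 cm/s, so v(13) = 3 + (-8) = -5 cm/s.

-5 cm/s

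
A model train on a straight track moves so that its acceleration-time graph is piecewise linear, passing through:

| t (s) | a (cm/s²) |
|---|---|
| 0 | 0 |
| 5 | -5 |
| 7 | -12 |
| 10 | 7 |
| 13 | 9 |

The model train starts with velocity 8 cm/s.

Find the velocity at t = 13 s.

Δv equals the area under the a-t graph; then v = v₀ + Δv.
0–5 s: ½(0 + -5)(5) = -12.5 cm/s
5–7 s: ½(-5 + -12)(2) = -17 cm/s
7–10 s: ½(-12 + 7)(3) = -7.5 cm/s
10–13 s: ½(7 + 9)(3) = 24 cm/s
Δv = -13 cm/s, so v(13) = 8 + (-13) = -5 cm/s.

-5 cm/s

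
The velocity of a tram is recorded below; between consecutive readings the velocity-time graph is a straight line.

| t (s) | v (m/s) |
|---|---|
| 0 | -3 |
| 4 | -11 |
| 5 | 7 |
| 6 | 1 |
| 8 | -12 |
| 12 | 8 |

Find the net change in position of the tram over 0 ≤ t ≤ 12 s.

Displacement is the signed area under the v-t curve.
0–4 s: ½(-3 + -11)(4) = -28 m
4–5 s: ½(-11 + 7)(1) = -2 m
5–6 s: ½(7 + 1)(1) = 4 m
6–8 s: ½(1 + -12)(2) = -11 m
8–12 s: ½(-12 + 8)(4) = -8 m
Net displacement = -45 m

-45 m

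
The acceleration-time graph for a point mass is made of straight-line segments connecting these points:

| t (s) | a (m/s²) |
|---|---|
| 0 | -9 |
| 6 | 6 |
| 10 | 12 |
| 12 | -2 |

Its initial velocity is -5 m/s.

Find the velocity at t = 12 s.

32 m/s

Δv equals the area under the a-t graph; then v = v₀ + Δv.
0–6 s: ½(-9 + 6)(6) = -9 m/s
6–10 s: ½(6 + 12)(4) = 36 m/s
10–12 s: ½(12 + -2)(2) = 10 m/s
Δv = 37 m/s, so v(12) = -5 + (37) = 32 m/s.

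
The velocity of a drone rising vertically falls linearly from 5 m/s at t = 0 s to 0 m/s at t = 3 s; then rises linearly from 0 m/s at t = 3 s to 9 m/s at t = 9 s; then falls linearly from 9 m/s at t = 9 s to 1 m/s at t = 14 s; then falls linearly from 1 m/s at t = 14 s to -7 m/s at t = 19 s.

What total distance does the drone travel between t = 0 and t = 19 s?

Total distance travelled is ∫|v| dt — sum the magnitudes of each area piece.
0–3 s: |½(5 + 0)(3)| = 7.5 m
3–9 s: |½(0 + 9)(6)| = 27 m
9–14 s: |½(9 + 1)(5)| = 25 m
14–19 s: v = 0 at t = 14.625 s; triangle areas 0.3125 + 15.3125 = 15.625 m
Total distance = 75.125 m

75.125 m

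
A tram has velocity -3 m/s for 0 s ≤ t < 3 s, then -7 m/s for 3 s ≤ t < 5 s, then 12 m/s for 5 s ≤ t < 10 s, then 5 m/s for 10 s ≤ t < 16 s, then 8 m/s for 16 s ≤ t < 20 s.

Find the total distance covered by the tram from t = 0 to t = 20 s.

Total distance travelled is ∫|v| dt — sum the magnitudes of each area piece.
0–3 s: |-3| × 3 = 9 m
3–5 s: |-7| × 2 = 14 m
5–10 s: |12| × 5 = 60 m
10–16 s: |5| × 6 = 30 m
16–20 s: |8| × 4 = 32 m
Total distance = 145 m

145 m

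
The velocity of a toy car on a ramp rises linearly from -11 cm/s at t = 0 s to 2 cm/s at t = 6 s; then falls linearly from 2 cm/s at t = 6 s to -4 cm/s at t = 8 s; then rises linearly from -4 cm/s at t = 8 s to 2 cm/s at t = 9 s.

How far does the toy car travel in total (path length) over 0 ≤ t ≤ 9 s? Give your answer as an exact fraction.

Total distance travelled is ∫|v| dt — sum the magnitudes of each area piece.
0–6 s: v = 0 at t = 66/13 s; triangle areas 363/13 + 12/13 = 375/13 cm
6–8 s: v = 0 at t = 20/3 s; triangle areas 2/3 + 8/3 = 10/3 cm
8–9 s: v = 0 at t = 26/3 s; triangle areas 4/3 + 1/3 = 5/3 cm
Total distance = 440/13 cm

440/13 cm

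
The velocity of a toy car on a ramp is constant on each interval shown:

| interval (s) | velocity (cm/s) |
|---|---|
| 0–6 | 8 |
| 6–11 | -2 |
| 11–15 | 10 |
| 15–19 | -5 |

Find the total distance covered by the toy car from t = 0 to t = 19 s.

118 cm

Distance (not displacement) is the total path length: add the absolute areas under v-t.
0–6 s: |8| × 6 = 48 cm
6–11 s: |-2| × 5 = 10 cm
11–15 s: |10| × 4 = 40 cm
15–19 s: |-5| × 4 = 20 cm
Total distance = 118 cm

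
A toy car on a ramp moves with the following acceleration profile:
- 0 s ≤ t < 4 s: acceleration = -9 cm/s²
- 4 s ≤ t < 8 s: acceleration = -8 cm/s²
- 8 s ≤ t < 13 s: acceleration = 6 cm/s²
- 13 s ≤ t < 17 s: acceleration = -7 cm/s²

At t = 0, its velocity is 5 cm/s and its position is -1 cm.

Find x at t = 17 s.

On each constant-a segment, Δv = aΔt and Δx = v₀Δt + ½aΔt²; chain segment to segment.
0–4 s: v starts 5 cm/s; Δx = 5·4 + ½·-9·4² = -52 cm; v ends -31 cm/s.
4–8 s: v starts -31 cm/s; Δx = -31·4 + ½·-8·4² = -188 cm; v ends -63 cm/s.
8–13 s: v starts -63 cm/s; Δx = -63·5 + ½·6·5² = -240 cm; v ends -33 cm/s.
13–17 s: v starts -33 cm/s; Δx = -33·4 + ½·-7·4² = -188 cm; v ends -61 cm/s.
x(17) = -1 + Σ Δx = -669 cm.

-669 cm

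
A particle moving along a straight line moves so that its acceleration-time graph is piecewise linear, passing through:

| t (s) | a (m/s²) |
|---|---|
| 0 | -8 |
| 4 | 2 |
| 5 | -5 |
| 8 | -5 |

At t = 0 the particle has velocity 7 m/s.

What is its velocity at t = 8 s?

Δv equals the area under the a-t graph; then v = v₀ + Δv.
0–4 s: ½(-8 + 2)(4) = -12 m/s
4–5 s: ½(2 + -5)(1) = -1.5 m/s
5–8 s: -5 × 3 = -15 m/s
Δv = -28.5 m/s, so v(8) = 7 + (-28.5) = -21.5 m/s.

-21.5 m/s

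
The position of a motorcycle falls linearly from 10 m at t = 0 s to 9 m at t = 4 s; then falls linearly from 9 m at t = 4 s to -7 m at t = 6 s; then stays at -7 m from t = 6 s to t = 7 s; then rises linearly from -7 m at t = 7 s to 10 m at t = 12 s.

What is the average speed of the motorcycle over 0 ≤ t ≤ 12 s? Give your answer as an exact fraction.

17/6 m/s

Average speed = (total path length)/(elapsed time); on a piecewise-linear x-t graph the path length is Σ|Δx|.
0–4 s: |Δx| = |9 − 10| = 1 m
4–6 s: |Δx| = |-7 − 9| = 16 m
6–7 s: |Δx| = |-7 − -7| = 0 m
7–12 s: |Δx| = |10 − -7| = 17 m
Total path = 34 m; average speed = 34/12 = 17/6 m/s.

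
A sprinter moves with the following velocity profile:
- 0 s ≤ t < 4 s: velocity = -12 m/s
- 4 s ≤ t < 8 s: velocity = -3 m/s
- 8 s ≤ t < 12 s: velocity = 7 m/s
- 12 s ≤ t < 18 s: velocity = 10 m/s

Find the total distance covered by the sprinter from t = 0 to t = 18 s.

Total distance travelled is ∫|v| dt — sum the magnitudes of each area piece.
0–4 s: |-12| × 4 = 48 m
4–8 s: |-3| × 4 = 12 m
8–12 s: |7| × 4 = 28 m
12–18 s: |10| × 6 = 60 m
Total distance = 148 m

148 m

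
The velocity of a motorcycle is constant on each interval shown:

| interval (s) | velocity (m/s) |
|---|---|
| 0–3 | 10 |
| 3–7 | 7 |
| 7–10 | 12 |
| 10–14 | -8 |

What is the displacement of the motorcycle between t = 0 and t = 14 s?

62 m

Net displacement equals the area under the velocity-time graph (areas below the axis count negative).
0–3 s: 10 × 3 = 30 m
3–7 s: 7 × 4 = 28 m
7–10 s: 12 × 3 = 36 m
10–14 s: -8 × 4 = -32 m
Net displacement = 62 m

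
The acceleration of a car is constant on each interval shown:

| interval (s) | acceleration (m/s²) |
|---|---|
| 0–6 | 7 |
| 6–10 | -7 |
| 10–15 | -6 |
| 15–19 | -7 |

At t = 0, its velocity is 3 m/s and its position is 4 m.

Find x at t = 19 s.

On each constant-a segment, Δv = aΔt and Δx = v₀Δt + ½aΔt²; chain segment to segment.
0–6 s: v starts 3 m/s; Δx = 3·6 + ½·7·6² = 144 m; v ends 45 m/s.
6–10 s: v starts 45 m/s; Δx = 45·4 + ½·-7·4² = 124 m; v ends 17 m/s.
10–15 s: v starts 17 m/s; Δx = 17·5 + ½·-6·5² = 10 m; v ends -13 m/s.
15–19 s: v starts -13 m/s; Δx = -13·4 + ½·-7·4² = -108 m; v ends -41 m/s.
x(19) = 4 + Σ Δx = 174 m.

174 m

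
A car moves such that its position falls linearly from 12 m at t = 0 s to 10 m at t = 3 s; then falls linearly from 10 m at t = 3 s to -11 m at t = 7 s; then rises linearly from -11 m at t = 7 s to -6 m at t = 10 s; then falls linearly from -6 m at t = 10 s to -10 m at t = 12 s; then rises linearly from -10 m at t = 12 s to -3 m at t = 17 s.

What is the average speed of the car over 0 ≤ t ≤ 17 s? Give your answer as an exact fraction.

39/17 m/s

Average speed = (total path length)/(elapsed time); on a piecewise-linear x-t graph the path length is Σ|Δx|.
0–3 s: |Δx| = |10 − 12| = 2 m
3–7 s: |Δx| = |-11 − 10| = 21 m
7–10 s: |Δx| = |-6 − -11| = 5 m
10–12 s: |Δx| = |-10 − -6| = 4 m
12–17 s: |Δx| = |-3 − -10| = 7 m
Total path = 39 m; average speed = 39/17 = 39/17 m/s.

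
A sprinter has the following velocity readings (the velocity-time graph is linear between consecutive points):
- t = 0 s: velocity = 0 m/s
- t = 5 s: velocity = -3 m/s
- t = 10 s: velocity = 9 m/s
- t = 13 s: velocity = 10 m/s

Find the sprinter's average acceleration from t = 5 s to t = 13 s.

1.625 m/s²

Average acceleration = Δv/Δt = (10 − -3)/(13 − 5) = 1.625 m/s².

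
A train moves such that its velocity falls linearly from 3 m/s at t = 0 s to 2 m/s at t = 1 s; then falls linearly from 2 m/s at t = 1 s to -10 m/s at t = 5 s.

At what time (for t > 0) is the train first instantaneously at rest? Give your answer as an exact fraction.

t = 5/3 s

v changes sign on 1–5 s (from 2 to -10); the graph is linear there, so v = 0 at t = 1 + (-2)·(5 − 1)/(-10 − 2) = 5/3 s.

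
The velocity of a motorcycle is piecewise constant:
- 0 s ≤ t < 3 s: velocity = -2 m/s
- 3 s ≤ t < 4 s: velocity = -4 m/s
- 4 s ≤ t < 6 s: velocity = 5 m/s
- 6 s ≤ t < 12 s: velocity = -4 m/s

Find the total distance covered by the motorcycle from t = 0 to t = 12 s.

Distance (not displacement) is the total path length: add the absolute areas under v-t.
0–3 s: |-2| × 3 = 6 m
3–4 s: |-4| × 1 = 4 m
4–6 s: |5| × 2 = 10 m
6–12 s: |-4| × 6 = 24 m
Total distance = 44 m

44 m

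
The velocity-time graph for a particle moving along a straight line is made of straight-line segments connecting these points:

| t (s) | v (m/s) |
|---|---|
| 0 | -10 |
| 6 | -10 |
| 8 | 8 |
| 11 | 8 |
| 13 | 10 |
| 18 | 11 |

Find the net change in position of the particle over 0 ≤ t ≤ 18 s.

Displacement is the signed area under the v-t curve.
0–6 s: -10 × 6 = -60 m
6–8 s: ½(-10 + 8)(2) = -2 m
8–11 s: 8 × 3 = 24 m
11–13 s: ½(8 + 10)(2) = 18 m
13–18 s: ½(10 + 11)(5) = 52.5 m
Net displacement = 32.5 m

32.5 m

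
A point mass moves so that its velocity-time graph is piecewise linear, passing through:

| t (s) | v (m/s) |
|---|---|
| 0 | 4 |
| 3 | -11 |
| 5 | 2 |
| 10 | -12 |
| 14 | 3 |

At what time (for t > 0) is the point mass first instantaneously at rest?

t = 0.8 s

v changes sign on 0–3 s (from 4 to -11); the graph is linear there, so v = 0 at t = 0 + (-4)·(3 − 0)/(-11 − 4) = 0.8 s.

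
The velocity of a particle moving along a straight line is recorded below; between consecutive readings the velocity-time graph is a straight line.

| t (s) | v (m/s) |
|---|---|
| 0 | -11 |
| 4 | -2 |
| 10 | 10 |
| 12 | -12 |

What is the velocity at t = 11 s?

On 10–12 s the graph is linear from 10 to -12 m/s: v(11) = 10 + (-12 − 10)·(11 − 10)/(12 − 10) = -1 m/s.

-1 m/s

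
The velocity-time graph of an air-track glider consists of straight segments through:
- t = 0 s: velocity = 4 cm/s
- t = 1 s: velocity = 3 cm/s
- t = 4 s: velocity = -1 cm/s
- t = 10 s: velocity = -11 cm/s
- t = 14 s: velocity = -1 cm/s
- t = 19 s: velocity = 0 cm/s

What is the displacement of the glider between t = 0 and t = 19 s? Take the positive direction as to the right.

-56 cm

Displacement is the signed area under the v-t curve.
0–1 s: ½(4 + 3)(1) = 3.5 cm
1–4 s: ½(3 + -1)(3) = 3 cm
4–10 s: ½(-1 + -11)(6) = -36 cm
10–14 s: ½(-11 + -1)(4) = -24 cm
14–19 s: ½(-1 + 0)(5) = -2.5 cm
Net displacement = -56 cm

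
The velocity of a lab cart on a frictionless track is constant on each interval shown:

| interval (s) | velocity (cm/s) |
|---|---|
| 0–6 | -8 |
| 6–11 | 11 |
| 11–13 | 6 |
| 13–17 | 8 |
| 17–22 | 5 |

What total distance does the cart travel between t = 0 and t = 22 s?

Distance (not displacement) is the total path length: add the absolute areas under v-t.
0–6 s: |-8| × 6 = 48 cm
6–11 s: |11| × 5 = 55 cm
11–13 s: |6| × 2 = 12 cm
13–17 s: |8| × 4 = 32 cm
17–22 s: |5| × 5 = 25 cm
Total distance = 172 cm

172 cm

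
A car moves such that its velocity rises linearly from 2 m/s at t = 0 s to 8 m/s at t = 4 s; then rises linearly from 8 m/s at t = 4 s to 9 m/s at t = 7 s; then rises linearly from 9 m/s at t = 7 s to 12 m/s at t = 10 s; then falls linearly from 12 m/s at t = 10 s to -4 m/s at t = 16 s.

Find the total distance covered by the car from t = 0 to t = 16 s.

107 m

Total distance travelled is ∫|v| dt — sum the magnitudes of each area piece.
0–4 s: |½(2 + 8)(4)| = 20 m
4–7 s: |½(8 + 9)(3)| = 25.5 m
7–10 s: |½(9 + 12)(3)| = 31.5 m
10–16 s: v = 0 at t = 14.5 s; triangle areas 27 + 3 = 30 m
Total distance = 107 m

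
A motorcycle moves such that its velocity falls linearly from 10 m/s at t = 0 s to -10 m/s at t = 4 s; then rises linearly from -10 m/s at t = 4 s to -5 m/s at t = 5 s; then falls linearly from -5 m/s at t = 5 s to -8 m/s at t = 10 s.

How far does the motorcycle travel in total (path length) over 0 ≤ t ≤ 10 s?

Distance (not displacement) is the total path length: add the absolute areas under v-t.
0–4 s: v = 0 at t = 2 s; triangle areas 10 + 10 = 20 m
4–5 s: |½(-10 + -5)(1)| = 7.5 m
5–10 s: |½(-5 + -8)(5)| = 32.5 m
Total distance = 60 m

60 m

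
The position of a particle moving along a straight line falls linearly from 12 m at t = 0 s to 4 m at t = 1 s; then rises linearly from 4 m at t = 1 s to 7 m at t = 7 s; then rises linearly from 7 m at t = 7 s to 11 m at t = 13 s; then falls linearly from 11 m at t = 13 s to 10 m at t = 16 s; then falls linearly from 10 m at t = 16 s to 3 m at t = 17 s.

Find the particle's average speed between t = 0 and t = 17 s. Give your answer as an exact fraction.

23/17 m/s

Average speed = (total path length)/(elapsed time); on a piecewise-linear x-t graph the path length is Σ|Δx|.
0–1 s: |Δx| = |4 − 12| = 8 m
1–7 s: |Δx| = |7 − 4| = 3 m
7–13 s: |Δx| = |11 − 7| = 4 m
13–16 s: |Δx| = |10 − 11| = 1 m
16–17 s: |Δx| = |3 − 10| = 7 m
Total path = 23 m; average speed = 23/17 = 23/17 m/s.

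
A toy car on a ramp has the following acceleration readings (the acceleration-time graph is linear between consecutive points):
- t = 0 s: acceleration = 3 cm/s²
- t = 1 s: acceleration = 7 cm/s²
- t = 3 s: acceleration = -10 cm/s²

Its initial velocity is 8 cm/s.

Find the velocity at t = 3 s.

10 cm/s

Δv equals the area under the a-t graph; then v = v₀ + Δv.
0–1 s: ½(3 + 7)(1) = 5 cm/s
1–3 s: ½(7 + -10)(2) = -3 cm/s
Δv = 2 cm/s, so v(3) = 8 + (2) = 10 cm/s.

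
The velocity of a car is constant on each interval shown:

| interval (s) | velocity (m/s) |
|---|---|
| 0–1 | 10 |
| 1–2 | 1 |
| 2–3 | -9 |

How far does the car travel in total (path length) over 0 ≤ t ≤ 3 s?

20 m

Distance (not displacement) is the total path length: add the absolute areas under v-t.
0–1 s: |10| × 1 = 10 m
1–2 s: |1| × 1 = 1 m
2–3 s: |-9| × 1 = 9 m
Total distance = 20 m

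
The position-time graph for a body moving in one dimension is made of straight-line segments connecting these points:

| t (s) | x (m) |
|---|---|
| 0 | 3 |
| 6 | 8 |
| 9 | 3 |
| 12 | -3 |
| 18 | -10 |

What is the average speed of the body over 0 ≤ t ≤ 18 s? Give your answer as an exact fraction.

23/18 m/s

Average speed = (total path length)/(elapsed time); on a piecewise-linear x-t graph the path length is Σ|Δx|.
0–6 s: |Δx| = |8 − 3| = 5 m
6–9 s: |Δx| = |3 − 8| = 5 m
9–12 s: |Δx| = |-3 − 3| = 6 m
12–18 s: |Δx| = |-10 − -3| = 7 m
Total path = 23 m; average speed = 23/18 = 23/18 m/s.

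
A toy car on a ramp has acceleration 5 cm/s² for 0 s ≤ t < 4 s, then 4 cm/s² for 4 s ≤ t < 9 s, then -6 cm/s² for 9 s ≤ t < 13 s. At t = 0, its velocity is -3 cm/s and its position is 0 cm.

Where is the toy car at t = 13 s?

263 cm

On each constant-a segment, Δv = aΔt and Δx = v₀Δt + ½aΔt²; chain segment to segment.
0–4 s: v starts -3 cm/s; Δx = -3·4 + ½·5·4² = 28 cm; v ends 17 cm/s.
4–9 s: v starts 17 cm/s; Δx = 17·5 + ½·4·5² = 135 cm; v ends 37 cm/s.
9–13 s: v starts 37 cm/s; Δx = 37·4 + ½·-6·4² = 100 cm; v ends 13 cm/s.
x(13) = 0 + Σ Δx = 263 cm.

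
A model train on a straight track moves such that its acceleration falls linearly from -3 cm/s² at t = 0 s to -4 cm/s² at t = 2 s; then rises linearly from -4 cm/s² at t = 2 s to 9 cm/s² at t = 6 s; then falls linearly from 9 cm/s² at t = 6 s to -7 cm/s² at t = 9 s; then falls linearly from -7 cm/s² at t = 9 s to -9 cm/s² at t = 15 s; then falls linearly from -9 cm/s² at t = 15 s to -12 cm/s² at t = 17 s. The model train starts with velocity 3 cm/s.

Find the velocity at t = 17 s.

Δv equals the area under the a-t graph; then v = v₀ + Δv.
0–2 s: ½(-3 + -4)(2) = -7 cm/s
2–6 s: ½(-4 + 9)(4) = 10 cm/s
6–9 s: ½(9 + -7)(3) = 3 cm/s
9–15 s: ½(-7 + -9)(6) = -48 cm/s
15–17 s: ½(-9 + -12)(2) = -21 cm/s
Δv = -63 cm/s, so v(17) = 3 + (-63) = -60 cm/s.

-60 cm/s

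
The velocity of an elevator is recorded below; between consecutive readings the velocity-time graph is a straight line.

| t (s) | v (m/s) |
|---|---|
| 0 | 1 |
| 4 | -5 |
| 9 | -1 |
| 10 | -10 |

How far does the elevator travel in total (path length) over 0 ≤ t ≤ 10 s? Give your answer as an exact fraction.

Total distance travelled is ∫|v| dt — sum the magnitudes of each area piece.
0–4 s: v = 0 at t = 2/3 s; triangle areas 1/3 + 25/3 = 26/3 m
4–9 s: |½(-5 + -1)(5)| = 15 m
9–10 s: |½(-1 + -10)(1)| = 5.5 m
Total distance = 175/6 m

175/6 m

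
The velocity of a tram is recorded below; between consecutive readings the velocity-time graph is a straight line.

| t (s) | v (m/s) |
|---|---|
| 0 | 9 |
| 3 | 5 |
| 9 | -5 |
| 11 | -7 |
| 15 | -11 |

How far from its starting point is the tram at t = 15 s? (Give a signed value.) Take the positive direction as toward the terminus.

-27 m

Net displacement equals the area under the velocity-time graph (areas below the axis count negative).
0–3 s: ½(9 + 5)(3) = 21 m
3–9 s: ½(5 + -5)(6) = 0 m
9–11 s: ½(-5 + -7)(2) = -12 m
11–15 s: ½(-7 + -11)(4) = -36 m
Net displacement = -27 m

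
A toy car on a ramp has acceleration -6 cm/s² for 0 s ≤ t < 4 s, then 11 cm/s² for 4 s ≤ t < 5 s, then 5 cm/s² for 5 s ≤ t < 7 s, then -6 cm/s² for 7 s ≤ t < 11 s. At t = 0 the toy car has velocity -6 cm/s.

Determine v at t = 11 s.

-33 cm/s

Δv equals the area under the a-t graph; then v = v₀ + Δv.
0–4 s: -6 × 4 = -24 cm/s
4–5 s: 11 × 1 = 11 cm/s
5–7 s: 5 × 2 = 10 cm/s
7–11 s: -6 × 4 = -24 cm/s
Δv = -27 cm/s, so v(11) = -6 + (-27) = -33 cm/s.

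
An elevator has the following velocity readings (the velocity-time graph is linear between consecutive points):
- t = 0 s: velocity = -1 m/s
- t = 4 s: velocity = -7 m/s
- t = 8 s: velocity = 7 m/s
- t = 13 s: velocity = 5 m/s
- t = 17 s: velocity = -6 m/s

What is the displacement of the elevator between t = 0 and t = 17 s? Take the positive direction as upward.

12 m

Net displacement equals the area under the velocity-time graph (areas below the axis count negative).
0–4 s: ½(-1 + -7)(4) = -16 m
4–8 s: ½(-7 + 7)(4) = 0 m
8–13 s: ½(7 + 5)(5) = 30 m
13–17 s: ½(5 + -6)(4) = -2 m
Net displacement = 12 m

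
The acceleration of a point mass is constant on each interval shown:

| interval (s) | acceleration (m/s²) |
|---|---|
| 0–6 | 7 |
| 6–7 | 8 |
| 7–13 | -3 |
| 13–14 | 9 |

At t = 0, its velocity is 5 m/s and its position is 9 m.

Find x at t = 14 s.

533.5 m

On each constant-a segment, Δv = aΔt and Δx = v₀Δt + ½aΔt²; chain segment to segment.
0–6 s: v starts 5 m/s; Δx = 5·6 + ½·7·6² = 156 m; v ends 47 m/s.
6–7 s: v starts 47 m/s; Δx = 47·1 + ½·8·1² = 51 m; v ends 55 m/s.
7–13 s: v starts 55 m/s; Δx = 55·6 + ½·-3·6² = 276 m; v ends 37 m/s.
13–14 s: v starts 37 m/s; Δx = 37·1 + ½·9·1² = 41.5 m; v ends 46 m/s.
x(14) = 9 + Σ Δx = 533.5 m.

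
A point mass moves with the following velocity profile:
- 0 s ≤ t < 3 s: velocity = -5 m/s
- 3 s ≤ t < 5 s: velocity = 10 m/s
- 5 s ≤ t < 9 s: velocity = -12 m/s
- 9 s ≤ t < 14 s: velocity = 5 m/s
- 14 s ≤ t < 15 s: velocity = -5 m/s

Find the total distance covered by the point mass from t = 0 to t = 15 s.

113 m

Distance (not displacement) is the total path length: add the absolute areas under v-t.
0–3 s: |-5| × 3 = 15 m
3–5 s: |10| × 2 = 20 m
5–9 s: |-12| × 4 = 48 m
9–14 s: |5| × 5 = 25 m
14–15 s: |-5| × 1 = 5 m
Total distance = 113 m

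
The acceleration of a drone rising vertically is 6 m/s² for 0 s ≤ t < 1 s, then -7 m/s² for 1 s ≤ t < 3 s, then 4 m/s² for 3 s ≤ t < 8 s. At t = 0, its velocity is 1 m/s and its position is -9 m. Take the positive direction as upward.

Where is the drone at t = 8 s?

10 m

On each constant-a segment, Δv = aΔt and Δx = v₀Δt + ½aΔt²; chain segment to segment.
0–1 s: v starts 1 m/s; Δx = 1·1 + ½·6·1² = 4 m; v ends 7 m/s.
1–3 s: v starts 7 m/s; Δx = 7·2 + ½·-7·2² = 0 m; v ends -7 m/s.
3–8 s: v starts -7 m/s; Δx = -7·5 + ½·4·5² = 15 m; v ends 13 m/s.
x(8) = -9 + Σ Δx = 10 m.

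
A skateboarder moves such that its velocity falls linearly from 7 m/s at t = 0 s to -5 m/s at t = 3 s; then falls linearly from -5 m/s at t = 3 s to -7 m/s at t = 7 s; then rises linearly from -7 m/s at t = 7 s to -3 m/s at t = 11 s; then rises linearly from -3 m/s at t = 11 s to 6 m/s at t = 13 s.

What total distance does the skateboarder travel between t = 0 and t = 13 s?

58.25 m

Distance (not displacement) is the total path length: add the absolute areas under v-t.
0–3 s: v = 0 at t = 1.75 s; triangle areas 6.125 + 3.125 = 9.25 m
3–7 s: |½(-5 + -7)(4)| = 24 m
7–11 s: |½(-7 + -3)(4)| = 20 m
11–13 s: v = 0 at t = 35/3 s; triangle areas 1 + 4 = 5 m
Total distance = 58.25 m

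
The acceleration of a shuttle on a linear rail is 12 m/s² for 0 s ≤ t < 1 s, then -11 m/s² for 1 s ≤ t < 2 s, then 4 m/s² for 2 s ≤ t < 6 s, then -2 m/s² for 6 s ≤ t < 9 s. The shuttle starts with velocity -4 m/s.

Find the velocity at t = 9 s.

7 m/s

Δv equals the area under the a-t graph; then v = v₀ + Δv.
0–1 s: 12 × 1 = 12 m/s
1–2 s: -11 × 1 = -11 m/s
2–6 s: 4 × 4 = 16 m/s
6–9 s: -2 × 3 = -6 m/s
Δv = 11 m/s, so v(9) = -4 + (11) = 7 m/s.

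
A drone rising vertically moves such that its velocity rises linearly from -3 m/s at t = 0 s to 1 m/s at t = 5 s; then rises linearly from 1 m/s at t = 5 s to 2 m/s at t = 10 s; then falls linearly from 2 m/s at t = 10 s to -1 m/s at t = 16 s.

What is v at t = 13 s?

0.5 m/s

On 10–16 s the graph is linear from 2 to -1 m/s: v(13) = 2 + (-1 − 2)·(13 − 10)/(16 − 10) = 0.5 m/s.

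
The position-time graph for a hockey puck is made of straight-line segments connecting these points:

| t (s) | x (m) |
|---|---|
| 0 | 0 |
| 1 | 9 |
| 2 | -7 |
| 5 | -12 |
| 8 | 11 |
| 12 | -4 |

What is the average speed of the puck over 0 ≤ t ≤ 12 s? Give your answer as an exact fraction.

17/3 m/s

Average speed = (total path length)/(elapsed time); on a piecewise-linear x-t graph the path length is Σ|Δx|.
0–1 s: |Δx| = |9 − 0| = 9 m
1–2 s: |Δx| = |-7 − 9| = 16 m
2–5 s: |Δx| = |-12 − -7| = 5 m
5–8 s: |Δx| = |11 − -12| = 23 m
8–12 s: |Δx| = |-4 − 11| = 15 m
Total path = 68 m; average speed = 68/12 = 17/3 m/s.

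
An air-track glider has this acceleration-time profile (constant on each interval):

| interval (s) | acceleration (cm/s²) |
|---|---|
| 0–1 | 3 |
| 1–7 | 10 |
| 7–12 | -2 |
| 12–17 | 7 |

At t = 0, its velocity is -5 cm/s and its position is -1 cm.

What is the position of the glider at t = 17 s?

On each constant-a segment, Δv = aΔt and Δx = v₀Δt + ½aΔt²; chain segment to segment.
0–1 s: v starts -5 cm/s; Δx = -5·1 + ½·3·1² = -3.5 cm; v ends -2 cm/s.
1–7 s: v starts -2 cm/s; Δx = -2·6 + ½·10·6² = 168 cm; v ends 58 cm/s.
7–12 s: v starts 58 cm/s; Δx = 58·5 + ½·-2·5² = 265 cm; v ends 48 cm/s.
12–17 s: v starts 48 cm/s; Δx = 48·5 + ½·7·5² = 327.5 cm; v ends 83 cm/s.
x(17) = -1 + Σ Δx = 756 cm.

756 cm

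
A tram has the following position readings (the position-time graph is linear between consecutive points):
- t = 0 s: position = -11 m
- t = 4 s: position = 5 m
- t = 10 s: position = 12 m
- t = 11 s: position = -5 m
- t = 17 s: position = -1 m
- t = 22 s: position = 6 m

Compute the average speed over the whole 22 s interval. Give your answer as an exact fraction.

51/22 m/s

Average speed = (total path length)/(elapsed time); on a piecewise-linear x-t graph the path length is Σ|Δx|.
0–4 s: |Δx| = |5 − -11| = 16 m
4–10 s: |Δx| = |12 − 5| = 7 m
10–11 s: |Δx| = |-5 − 12| = 17 m
11–17 s: |Δx| = |-1 − -5| = 4 m
17–22 s: |Δx| = |6 − -1| = 7 m
Total path = 51 m; average speed = 51/22 = 51/22 m/s.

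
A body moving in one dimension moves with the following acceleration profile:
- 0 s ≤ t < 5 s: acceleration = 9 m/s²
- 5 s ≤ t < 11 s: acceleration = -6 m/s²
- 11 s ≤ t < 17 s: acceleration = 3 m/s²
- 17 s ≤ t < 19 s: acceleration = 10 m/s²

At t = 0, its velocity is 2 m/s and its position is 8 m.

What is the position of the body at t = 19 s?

502.5 m

On each constant-a segment, Δv = aΔt and Δx = v₀Δt + ½aΔt²; chain segment to segment.
0–5 s: v starts 2 m/s; Δx = 2·5 + ½·9·5² = 122.5 m; v ends 47 m/s.
5–11 s: v starts 47 m/s; Δx = 47·6 + ½·-6·6² = 174 m; v ends 11 m/s.
11–17 s: v starts 11 m/s; Δx = 11·6 + ½·3·6² = 120 m; v ends 29 m/s.
17–19 s: v starts 29 m/s; Δx = 29·2 + ½·10·2² = 78 m; v ends 49 m/s.
x(19) = 8 + Σ Δx = 502.5 m.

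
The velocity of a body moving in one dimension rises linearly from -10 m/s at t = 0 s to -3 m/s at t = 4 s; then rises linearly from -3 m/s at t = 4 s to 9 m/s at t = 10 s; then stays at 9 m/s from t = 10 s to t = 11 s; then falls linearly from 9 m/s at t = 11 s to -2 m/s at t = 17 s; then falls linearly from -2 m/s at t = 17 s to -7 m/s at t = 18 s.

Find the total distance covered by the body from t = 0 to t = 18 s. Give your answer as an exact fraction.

Distance (not displacement) is the total path length: add the absolute areas under v-t.
0–4 s: |½(-10 + -3)(4)| = 26 m
4–10 s: v = 0 at t = 5.5 s; triangle areas 2.25 + 20.25 = 22.5 m
10–11 s: |9| × 1 = 9 m
11–17 s: v = 0 at t = 175/11 s; triangle areas 243/11 + 12/11 = 255/11 m
17–18 s: |½(-2 + -7)(1)| = 4.5 m
Total distance = 937/11 m

937/11 m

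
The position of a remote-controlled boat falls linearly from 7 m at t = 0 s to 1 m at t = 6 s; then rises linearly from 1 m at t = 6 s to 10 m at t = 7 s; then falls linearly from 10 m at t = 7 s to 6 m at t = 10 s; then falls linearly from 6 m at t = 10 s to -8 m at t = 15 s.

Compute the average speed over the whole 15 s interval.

2.2 m/s

Average speed = (total path length)/(elapsed time); on a piecewise-linear x-t graph the path length is Σ|Δx|.
0–6 s: |Δx| = |1 − 7| = 6 m
6–7 s: |Δx| = |10 − 1| = 9 m
7–10 s: |Δx| = |6 − 10| = 4 m
10–15 s: |Δx| = |-8 − 6| = 14 m
Total path = 33 m; average speed = 33/15 = 2.2 m/s.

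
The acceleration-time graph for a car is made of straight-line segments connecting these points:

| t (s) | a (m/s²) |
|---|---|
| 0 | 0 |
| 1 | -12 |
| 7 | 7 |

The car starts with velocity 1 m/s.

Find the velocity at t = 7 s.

Δv equals the area under the a-t graph; then v = v₀ + Δv.
0–1 s: ½(0 + -12)(1) = -6 m/s
1–7 s: ½(-12 + 7)(6) = -15 m/s
Δv = -21 m/s, so v(7) = 1 + (-21) = -20 m/s.

-20 m/s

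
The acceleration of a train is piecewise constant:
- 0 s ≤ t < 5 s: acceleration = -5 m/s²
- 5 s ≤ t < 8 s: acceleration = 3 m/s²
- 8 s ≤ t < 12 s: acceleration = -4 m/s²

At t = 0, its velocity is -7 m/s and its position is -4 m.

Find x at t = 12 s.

-308 m

On each constant-a segment, Δv = aΔt and Δx = v₀Δt + ½aΔt²; chain segment to segment.
0–5 s: v starts -7 m/s; Δx = -7·5 + ½·-5·5² = -97.5 m; v ends -32 m/s.
5–8 s: v starts -32 m/s; Δx = -32·3 + ½·3·3² = -82.5 m; v ends -23 m/s.
8–12 s: v starts -23 m/s; Δx = -23·4 + ½·-4·4² = -124 m; v ends -39 m/s.
x(12) = -4 + Σ Δx = -308 m.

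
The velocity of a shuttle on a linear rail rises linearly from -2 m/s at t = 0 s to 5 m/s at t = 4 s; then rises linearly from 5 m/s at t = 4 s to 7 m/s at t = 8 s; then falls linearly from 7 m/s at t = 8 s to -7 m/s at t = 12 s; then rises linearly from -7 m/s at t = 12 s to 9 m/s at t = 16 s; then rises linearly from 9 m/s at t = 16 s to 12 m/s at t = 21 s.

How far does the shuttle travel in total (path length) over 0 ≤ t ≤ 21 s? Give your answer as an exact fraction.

3221/28 m

Total distance travelled is ∫|v| dt — sum the magnitudes of each area piece.
0–4 s: v = 0 at t = 8/7 s; triangle areas 8/7 + 50/7 = 58/7 m
4–8 s: |½(5 + 7)(4)| = 24 m
8–12 s: v = 0 at t = 10 s; triangle areas 7 + 7 = 14 m
12–16 s: v = 0 at t = 13.75 s; triangle areas 6.125 + 10.125 = 16.25 m
16–21 s: |½(9 + 12)(5)| = 52.5 m
Total distance = 3221/28 m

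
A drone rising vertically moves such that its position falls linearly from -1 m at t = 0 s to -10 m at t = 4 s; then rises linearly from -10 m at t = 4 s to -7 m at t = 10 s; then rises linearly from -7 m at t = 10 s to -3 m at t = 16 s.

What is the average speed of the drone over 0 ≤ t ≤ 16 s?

Average speed = (total path length)/(elapsed time); on a piecewise-linear x-t graph the path length is Σ|Δx|.
0–4 s: |Δx| = |-10 − -1| = 9 m
4–10 s: |Δx| = |-7 − -10| = 3 m
10–16 s: |Δx| = |-3 − -7| = 4 m
Total path = 16 m; average speed = 16/16 = 1 m/s.

1 m/s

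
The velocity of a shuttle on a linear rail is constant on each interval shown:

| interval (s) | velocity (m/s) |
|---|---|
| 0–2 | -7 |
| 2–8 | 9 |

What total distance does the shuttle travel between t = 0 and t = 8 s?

Total distance travelled is ∫|v| dt — sum the magnitudes of each area piece.
0–2 s: |-7| × 2 = 14 m
2–8 s: |9| × 6 = 54 m
Total distance = 68 m

68 m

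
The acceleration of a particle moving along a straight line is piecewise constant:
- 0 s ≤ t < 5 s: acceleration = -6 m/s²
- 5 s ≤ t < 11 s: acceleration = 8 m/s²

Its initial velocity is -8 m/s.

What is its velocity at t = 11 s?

Δv equals the area under the a-t graph; then v = v₀ + Δv.
0–5 s: -6 × 5 = -30 m/s
5–11 s: 8 × 6 = 48 m/s
Δv = 18 m/s, so v(11) = -8 + (18) = 10 m/s.

10 m/s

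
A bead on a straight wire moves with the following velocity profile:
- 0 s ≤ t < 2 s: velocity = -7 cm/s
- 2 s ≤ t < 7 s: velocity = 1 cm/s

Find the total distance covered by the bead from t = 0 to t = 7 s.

Total distance travelled is ∫|v| dt — sum the magnitudes of each area piece.
0–2 s: |-7| × 2 = 14 cm
2–7 s: |1| × 5 = 5 cm
Total distance = 19 cm

19 cm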